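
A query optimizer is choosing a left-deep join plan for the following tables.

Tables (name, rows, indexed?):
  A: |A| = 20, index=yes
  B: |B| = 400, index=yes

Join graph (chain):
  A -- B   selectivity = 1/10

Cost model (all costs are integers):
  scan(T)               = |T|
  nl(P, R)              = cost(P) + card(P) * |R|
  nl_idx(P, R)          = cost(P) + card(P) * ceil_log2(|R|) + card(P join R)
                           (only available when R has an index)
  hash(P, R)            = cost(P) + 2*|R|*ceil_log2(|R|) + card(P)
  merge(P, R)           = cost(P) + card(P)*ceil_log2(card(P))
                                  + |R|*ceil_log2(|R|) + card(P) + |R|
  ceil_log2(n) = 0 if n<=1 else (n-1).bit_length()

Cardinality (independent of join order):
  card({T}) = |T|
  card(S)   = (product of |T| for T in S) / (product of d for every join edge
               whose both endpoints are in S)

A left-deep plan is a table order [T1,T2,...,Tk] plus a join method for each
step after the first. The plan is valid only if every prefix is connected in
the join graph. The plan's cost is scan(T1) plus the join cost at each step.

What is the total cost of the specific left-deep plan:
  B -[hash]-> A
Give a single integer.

step 1: scan B: cost=400, card=400
step 2: join A via hash
    card(P join A) = 400*20/(10) = 800
    cost = 400 + 2*20*5 + 400 = 1000

1000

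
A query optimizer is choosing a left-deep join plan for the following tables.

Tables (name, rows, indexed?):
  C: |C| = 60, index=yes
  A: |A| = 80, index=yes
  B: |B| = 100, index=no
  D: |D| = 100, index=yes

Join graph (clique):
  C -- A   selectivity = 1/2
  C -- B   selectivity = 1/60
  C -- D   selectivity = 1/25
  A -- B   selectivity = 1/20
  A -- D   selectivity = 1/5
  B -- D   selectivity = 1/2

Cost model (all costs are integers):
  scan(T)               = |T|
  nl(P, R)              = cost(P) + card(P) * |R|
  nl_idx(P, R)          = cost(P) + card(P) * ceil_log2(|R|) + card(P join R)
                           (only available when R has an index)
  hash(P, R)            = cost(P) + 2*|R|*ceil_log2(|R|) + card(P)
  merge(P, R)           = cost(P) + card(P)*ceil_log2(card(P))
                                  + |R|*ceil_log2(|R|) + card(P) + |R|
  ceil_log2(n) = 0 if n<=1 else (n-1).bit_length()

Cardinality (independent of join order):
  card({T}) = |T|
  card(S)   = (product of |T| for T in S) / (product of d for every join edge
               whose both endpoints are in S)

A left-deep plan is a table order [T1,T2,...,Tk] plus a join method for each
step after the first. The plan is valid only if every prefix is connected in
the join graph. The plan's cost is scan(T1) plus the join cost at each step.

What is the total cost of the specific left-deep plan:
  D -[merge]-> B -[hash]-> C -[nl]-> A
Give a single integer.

23420

step 1: scan D: cost=100, card=100
step 2: join B via merge
    card(P join B) = 100*100/(2) = 5000
    cost = 100 + 100*7 + 100*7 + 100 + 100 = 1700
step 3: join C via hash
    card(P join C) = 5000*60/(60*25) = 200
    cost = 1700 + 2*60*6 + 5000 = 7420
step 4: join A via nl
    card(P join A) = 200*80/(2*20*5) = 80
    cost = 7420 + 200*80 = 23420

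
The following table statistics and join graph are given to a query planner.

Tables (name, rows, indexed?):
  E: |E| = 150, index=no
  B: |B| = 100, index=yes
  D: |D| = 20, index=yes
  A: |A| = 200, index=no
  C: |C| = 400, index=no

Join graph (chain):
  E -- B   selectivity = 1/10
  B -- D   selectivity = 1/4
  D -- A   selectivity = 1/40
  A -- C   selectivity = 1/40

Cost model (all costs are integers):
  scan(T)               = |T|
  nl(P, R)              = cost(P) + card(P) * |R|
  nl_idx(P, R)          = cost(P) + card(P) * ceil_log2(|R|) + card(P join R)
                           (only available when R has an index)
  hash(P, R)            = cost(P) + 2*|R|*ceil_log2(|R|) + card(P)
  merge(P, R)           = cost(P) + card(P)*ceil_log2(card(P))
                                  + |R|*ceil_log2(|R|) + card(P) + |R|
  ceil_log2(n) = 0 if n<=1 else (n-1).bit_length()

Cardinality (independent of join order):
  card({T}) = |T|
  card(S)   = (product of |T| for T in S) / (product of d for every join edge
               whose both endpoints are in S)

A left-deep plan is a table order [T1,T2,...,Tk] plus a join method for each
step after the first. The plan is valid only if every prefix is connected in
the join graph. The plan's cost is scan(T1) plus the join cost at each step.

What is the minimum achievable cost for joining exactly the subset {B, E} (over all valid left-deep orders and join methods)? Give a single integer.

1700

Selinger DP over subsets of {B,E}:
  {E}: scan cost=150, card=150
  {B}: scan cost=100, card=100
  {BE}: card=1500; try (B,hash)→1700, (E,merge)→2250, (B,merge)→2300, (E,hash)→2600, (B,nl_idx)→2700, (E,nl)→15100 …(+1); best=1700 via (B,hash)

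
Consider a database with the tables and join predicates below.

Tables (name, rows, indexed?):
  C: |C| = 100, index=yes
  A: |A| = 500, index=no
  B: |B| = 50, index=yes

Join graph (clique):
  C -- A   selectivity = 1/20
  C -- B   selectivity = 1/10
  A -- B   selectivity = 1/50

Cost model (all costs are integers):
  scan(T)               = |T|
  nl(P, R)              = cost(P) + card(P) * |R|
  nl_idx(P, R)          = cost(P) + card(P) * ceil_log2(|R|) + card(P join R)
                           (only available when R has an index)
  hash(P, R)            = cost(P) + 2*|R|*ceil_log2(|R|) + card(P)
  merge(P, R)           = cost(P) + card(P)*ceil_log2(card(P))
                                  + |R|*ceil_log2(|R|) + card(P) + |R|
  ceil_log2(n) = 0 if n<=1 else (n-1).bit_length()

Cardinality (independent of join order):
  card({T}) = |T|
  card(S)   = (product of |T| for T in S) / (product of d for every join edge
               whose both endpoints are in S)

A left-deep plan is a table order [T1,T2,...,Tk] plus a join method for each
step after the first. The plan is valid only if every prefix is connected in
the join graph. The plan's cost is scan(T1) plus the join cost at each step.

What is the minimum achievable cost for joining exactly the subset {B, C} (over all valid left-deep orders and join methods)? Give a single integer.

800

Selinger DP over subsets of {B,C}:
  {C}: scan cost=100, card=100
  {B}: scan cost=50, card=50
  {BC}: card=500; try (B,hash)→800, (C,nl_idx)→900, (C,merge)→1200, (B,nl_idx)→1200, (B,merge)→1250, (C,hash)→1500 …(+2); best=800 via (B,hash)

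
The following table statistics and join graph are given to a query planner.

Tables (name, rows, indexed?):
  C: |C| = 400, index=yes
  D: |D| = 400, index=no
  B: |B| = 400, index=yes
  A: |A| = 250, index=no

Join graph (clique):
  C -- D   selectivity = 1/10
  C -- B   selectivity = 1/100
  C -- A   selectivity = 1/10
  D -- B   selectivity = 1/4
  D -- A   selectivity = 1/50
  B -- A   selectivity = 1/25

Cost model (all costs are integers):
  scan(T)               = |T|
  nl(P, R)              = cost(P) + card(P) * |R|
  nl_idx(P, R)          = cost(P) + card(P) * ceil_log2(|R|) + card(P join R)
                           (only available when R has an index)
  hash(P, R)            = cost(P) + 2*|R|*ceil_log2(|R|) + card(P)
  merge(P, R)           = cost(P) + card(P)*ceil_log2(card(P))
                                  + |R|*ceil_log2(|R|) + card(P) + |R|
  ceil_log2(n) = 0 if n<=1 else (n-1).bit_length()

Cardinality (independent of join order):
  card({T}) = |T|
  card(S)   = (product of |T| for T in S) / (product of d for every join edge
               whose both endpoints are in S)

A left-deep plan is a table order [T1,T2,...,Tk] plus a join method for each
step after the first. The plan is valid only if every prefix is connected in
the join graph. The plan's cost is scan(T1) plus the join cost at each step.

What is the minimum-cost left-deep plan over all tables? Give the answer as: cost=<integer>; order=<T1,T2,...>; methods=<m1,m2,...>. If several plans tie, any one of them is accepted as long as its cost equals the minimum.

cost=20000; order=B,C,A,D; methods=nl_idx,hash,hash

Selinger DP (subsets sized 1..n):
  {C}: scan cost=400, card=400
  {D}: scan cost=400, card=400
  {B}: scan cost=400, card=400
  {A}: scan cost=250, card=250
  {CD}: card=16000; try (D,hash)→8000, (C,hash)→8000, (D,merge)→8400, (C,merge)→8400, (C,nl_idx)→20000, (D,nl)→160400 …(+1); best=8000 via (D,hash)
  {BC}: card=1600; try (C,nl_idx)→5600, (B,nl_idx)→5600, (C,hash)→8000, (B,hash)→8000, (C,merge)→8400, (B,merge)→8400 …(+2); best=5600 via (C,nl_idx)
  {AC}: card=10000; try (A,hash)→4800, (C,merge)→6500, (A,merge)→6650, (C,hash)→7700, (C,nl_idx)→12500, (C,nl)→100250 …(+1); best=4800 via (A,hash)
  {BD}: card=40000; try (D,hash)→8000, (B,hash)→8000, (D,merge)→8400, (B,merge)→8400, (B,nl_idx)→44000, (D,nl)→160400 …(+1); best=8000 via (D,hash)
  {AD}: card=2000; try (A,hash)→4800, (D,merge)→6500, (A,merge)→6650, (D,hash)→7700, (D,nl)→100250, (A,nl)→100400; best=4800 via (A,hash)
  {AB}: card=4000; try (A,hash)→4800, (B,merge)→6500, (B,nl_idx)→6500, (A,merge)→6650, (B,hash)→7700, (B,nl)→100250 …(+1); best=4800 via (A,hash)
  {BCD}: card=16000; try (D,hash)→14400, (D,merge)→28800, (B,hash)→31200, (C,hash)→55200, (B,nl_idx)→168000, (B,merge)→252000 …(+5); best=14400 via (D,hash)
  {ACD}: card=8000; try (C,hash)→14000, (D,hash)→22000, (A,hash)→28000, (C,nl_idx)→30800, (C,merge)→32800, (D,merge)→158800 …(+4); best=14000 via (C,hash)
  {ABC}: card=1600; try (A,hash)→11200, (C,hash)→16000, (B,hash)→22000, (A,merge)→27050, (C,nl_idx)→42400, (C,merge)→60800 …(+5); best=11200 via (A,hash)
  {ABD}: card=8000; try (B,hash)→14000, (D,hash)→16000, (B,nl_idx)→30800, (B,merge)→32800, (A,hash)→52000, (D,merge)→60800 …(+4); best=14000 via (B,hash)
  {ABCD}: card=320; try (D,hash)→20000, (C,hash)→29200, (B,hash)→29200, (D,merge)→34400, (A,hash)→34400, (C,nl_idx)→86320 …(+8); best=20000 via (D,hash)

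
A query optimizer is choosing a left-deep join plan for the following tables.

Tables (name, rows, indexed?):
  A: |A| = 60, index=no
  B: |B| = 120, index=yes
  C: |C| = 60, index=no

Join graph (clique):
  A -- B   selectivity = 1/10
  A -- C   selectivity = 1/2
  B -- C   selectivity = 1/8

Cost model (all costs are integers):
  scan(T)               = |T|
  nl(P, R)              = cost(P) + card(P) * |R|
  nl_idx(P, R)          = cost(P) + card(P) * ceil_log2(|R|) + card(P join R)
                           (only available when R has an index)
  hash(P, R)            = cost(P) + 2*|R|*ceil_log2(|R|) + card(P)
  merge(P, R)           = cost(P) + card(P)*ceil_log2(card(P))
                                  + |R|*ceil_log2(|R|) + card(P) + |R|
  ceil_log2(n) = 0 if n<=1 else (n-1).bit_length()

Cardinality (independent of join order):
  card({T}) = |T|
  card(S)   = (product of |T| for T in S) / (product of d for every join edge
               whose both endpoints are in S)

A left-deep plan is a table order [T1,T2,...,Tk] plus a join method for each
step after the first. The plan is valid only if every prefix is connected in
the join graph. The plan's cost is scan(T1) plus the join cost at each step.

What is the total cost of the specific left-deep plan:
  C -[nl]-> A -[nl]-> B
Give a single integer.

219660

step 1: scan C: cost=60, card=60
step 2: join A via nl
    card(P join A) = 60*60/(2) = 1800
    cost = 60 + 60*60 = 3660
step 3: join B via nl
    card(P join B) = 1800*120/(10*8) = 2700
    cost = 3660 + 1800*120 = 219660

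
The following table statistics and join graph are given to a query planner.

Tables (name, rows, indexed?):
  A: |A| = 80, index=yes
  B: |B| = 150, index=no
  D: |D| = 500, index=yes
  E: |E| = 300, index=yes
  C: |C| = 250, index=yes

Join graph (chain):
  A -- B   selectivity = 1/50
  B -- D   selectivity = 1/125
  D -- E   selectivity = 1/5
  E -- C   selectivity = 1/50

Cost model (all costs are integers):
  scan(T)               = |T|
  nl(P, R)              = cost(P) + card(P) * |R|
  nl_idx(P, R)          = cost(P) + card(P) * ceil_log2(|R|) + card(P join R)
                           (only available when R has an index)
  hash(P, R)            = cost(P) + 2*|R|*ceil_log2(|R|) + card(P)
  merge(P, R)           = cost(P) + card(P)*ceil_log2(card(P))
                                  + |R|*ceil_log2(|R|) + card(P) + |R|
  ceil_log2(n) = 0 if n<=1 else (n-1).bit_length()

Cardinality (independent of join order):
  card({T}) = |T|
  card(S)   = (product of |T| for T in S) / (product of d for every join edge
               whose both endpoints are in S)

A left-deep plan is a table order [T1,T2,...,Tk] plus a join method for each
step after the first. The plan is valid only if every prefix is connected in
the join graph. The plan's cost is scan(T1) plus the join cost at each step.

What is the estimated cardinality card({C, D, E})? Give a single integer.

Tables in S: C(250), D(500), E(300)
Edges inside S: D-E(d=5), E-C(d=50)
numerator = 250 * 500 * 300 = 37500000
denominator = 5 * 50 = 250
card(S) = 37500000 / 250 = 150000

150000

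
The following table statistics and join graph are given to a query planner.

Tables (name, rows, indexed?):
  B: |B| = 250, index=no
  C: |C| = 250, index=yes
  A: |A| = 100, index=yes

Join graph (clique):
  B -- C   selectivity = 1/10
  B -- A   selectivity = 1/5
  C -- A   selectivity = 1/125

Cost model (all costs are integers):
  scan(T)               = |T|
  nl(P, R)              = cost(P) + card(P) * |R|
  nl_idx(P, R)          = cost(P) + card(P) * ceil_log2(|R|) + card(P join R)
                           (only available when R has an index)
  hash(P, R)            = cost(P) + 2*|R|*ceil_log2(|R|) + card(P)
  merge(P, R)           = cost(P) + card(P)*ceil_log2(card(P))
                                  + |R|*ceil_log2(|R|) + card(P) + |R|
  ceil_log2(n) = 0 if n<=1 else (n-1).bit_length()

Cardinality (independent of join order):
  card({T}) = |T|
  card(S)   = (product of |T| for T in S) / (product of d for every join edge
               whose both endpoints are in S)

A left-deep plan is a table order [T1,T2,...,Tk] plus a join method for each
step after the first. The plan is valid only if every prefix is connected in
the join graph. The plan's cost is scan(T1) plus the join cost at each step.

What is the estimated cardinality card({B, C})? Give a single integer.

Tables in S: B(250), C(250)
Edges inside S: B-C(d=10)
numerator = 250 * 250 = 62500
denominator = 10 = 10
card(S) = 62500 / 10 = 6250

6250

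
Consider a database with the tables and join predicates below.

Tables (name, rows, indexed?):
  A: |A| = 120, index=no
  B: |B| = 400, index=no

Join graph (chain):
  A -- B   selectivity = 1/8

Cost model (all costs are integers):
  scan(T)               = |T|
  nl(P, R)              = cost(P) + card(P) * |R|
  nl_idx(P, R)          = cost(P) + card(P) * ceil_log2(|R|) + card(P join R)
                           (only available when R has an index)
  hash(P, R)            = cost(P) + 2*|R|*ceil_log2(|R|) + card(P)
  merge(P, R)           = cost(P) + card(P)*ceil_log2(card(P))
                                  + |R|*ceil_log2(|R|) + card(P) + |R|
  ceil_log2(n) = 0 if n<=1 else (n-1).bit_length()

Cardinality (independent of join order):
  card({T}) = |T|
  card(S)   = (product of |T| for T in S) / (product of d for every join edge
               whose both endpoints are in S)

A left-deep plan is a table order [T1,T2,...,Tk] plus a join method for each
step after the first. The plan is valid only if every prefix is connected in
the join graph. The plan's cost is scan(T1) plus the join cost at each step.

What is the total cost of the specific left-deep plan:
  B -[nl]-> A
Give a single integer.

48400

step 1: scan B: cost=400, card=400
step 2: join A via nl
    card(P join A) = 400*120/(8) = 6000
    cost = 400 + 400*120 = 48400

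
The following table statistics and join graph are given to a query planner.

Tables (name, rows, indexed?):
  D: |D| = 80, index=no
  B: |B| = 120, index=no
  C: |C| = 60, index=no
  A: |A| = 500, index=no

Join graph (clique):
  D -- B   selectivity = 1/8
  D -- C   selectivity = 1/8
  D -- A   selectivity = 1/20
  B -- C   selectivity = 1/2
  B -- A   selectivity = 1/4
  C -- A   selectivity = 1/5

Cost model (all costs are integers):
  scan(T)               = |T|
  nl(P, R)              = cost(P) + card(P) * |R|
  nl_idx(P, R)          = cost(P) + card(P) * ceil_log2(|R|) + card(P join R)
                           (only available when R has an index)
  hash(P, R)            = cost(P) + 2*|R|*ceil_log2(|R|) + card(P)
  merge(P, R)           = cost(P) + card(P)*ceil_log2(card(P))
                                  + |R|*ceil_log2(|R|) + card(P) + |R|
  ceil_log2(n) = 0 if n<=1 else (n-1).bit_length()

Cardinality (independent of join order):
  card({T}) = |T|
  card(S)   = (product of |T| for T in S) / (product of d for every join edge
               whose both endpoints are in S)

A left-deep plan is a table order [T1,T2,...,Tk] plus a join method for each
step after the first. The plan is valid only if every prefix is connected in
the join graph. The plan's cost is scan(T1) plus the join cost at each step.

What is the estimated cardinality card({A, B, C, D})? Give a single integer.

5625

Tables in S: A(500), B(120), C(60), D(80)
Edges inside S: D-B(d=8), D-C(d=8), D-A(d=20), B-C(d=2), B-A(d=4), C-A(d=5)
numerator = 500 * 120 * 60 * 80 = 288000000
denominator = 8 * 8 * 20 * 2 * 4 * 5 = 51200
card(S) = 288000000 / 51200 = 5625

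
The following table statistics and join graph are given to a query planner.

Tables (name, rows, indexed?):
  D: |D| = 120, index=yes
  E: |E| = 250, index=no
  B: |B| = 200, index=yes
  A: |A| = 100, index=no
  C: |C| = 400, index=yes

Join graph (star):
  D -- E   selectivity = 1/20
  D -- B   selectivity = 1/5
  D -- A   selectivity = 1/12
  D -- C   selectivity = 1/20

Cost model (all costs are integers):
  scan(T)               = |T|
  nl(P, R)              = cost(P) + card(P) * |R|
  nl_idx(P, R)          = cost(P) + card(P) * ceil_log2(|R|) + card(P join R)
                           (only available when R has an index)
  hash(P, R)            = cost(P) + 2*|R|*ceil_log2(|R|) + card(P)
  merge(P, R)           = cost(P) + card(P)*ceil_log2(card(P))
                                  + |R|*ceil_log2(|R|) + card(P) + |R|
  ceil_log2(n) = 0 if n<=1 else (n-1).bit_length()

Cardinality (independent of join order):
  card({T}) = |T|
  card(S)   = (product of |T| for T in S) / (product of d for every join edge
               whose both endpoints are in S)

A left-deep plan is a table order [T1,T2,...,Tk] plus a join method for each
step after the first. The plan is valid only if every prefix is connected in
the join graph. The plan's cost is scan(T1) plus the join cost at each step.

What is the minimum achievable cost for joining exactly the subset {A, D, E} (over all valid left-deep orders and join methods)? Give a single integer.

Selinger DP over subsets of {A,D,E}:
  {D}: scan cost=120, card=120
  {E}: scan cost=250, card=250
  {A}: scan cost=100, card=100
  {DE}: card=1500; try (D,hash)→2180, (E,merge)→3330, (D,merge)→3460, (D,nl_idx)→3500, (E,hash)→4240, (E,nl)→30120 …(+1); best=2180 via (D,hash)
  {AD}: card=1000; try (A,hash)→1640, (D,nl_idx)→1800, (D,merge)→1860, (D,hash)→1880, (A,merge)→1880, (D,nl)→12100 …(+1); best=1640 via (A,hash)
  {ADE}: card=12500; try (A,hash)→5080, (E,hash)→6640, (E,merge)→14890, (A,merge)→20980, (A,nl)→152180, (E,nl)→251640; best=5080 via (A,hash)

5080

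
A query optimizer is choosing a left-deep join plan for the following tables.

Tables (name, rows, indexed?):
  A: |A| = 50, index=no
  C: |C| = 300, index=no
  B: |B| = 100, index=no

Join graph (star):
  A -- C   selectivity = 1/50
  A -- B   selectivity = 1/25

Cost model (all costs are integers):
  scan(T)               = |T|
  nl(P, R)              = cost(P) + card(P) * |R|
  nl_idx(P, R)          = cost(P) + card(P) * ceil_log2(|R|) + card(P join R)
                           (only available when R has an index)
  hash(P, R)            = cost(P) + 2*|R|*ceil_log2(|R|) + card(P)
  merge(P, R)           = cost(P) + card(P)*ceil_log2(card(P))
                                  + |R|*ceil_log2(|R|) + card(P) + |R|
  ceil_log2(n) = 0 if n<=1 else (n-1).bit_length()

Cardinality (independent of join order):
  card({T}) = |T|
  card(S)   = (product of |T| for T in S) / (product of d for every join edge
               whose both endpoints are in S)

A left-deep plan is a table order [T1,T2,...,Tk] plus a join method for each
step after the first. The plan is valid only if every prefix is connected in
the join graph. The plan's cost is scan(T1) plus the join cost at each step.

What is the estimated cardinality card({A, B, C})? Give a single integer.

Tables in S: A(50), B(100), C(300)
Edges inside S: A-C(d=50), A-B(d=25)
numerator = 50 * 100 * 300 = 1500000
denominator = 50 * 25 = 1250
card(S) = 1500000 / 1250 = 1200

1200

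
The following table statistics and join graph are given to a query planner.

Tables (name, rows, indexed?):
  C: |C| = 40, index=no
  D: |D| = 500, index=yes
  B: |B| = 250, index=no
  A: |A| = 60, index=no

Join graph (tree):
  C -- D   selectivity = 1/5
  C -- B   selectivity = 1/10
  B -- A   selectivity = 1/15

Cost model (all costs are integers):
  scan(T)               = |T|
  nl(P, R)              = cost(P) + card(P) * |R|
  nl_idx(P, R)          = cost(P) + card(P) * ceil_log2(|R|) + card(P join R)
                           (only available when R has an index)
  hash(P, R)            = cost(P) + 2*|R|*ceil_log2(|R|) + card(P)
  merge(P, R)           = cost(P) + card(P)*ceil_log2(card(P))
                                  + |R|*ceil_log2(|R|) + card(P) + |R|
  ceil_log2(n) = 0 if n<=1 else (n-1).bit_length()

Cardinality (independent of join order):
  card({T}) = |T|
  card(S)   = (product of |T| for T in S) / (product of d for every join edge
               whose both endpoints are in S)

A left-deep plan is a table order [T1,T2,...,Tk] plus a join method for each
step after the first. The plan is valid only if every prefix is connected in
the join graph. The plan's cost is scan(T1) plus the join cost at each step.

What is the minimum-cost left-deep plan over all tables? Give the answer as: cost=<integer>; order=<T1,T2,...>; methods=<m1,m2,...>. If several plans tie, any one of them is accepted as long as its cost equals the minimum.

Selinger DP (subsets sized 1..n):
  {C}: scan cost=40, card=40
  {D}: scan cost=500, card=500
  {B}: scan cost=250, card=250
  {A}: scan cost=60, card=60
  {CD}: card=4000; try (C,hash)→1480, (D,nl_idx)→4400, (D,merge)→5320, (C,merge)→5780, (D,hash)→9080, (D,nl)→20040 …(+1); best=1480 via (C,hash)
  {BC}: card=1000; try (C,hash)→980, (B,merge)→2570, (C,merge)→2780, (B,hash)→4080, (B,nl)→10040, (C,nl)→10250; best=980 via (C,hash)
  {AB}: card=1000; try (A,hash)→1220, (B,merge)→2730, (A,merge)→2920, (B,hash)→4120, (B,nl)→15060, (A,nl)→15250; best=1220 via (A,hash)
  {BCD}: card=100000; try (B,hash)→9480, (D,hash)→10980, (D,merge)→16980, (B,merge)→55730, (D,nl_idx)→109980, (D,nl)→500980 …(+1); best=9480 via (B,hash)
  {ABC}: card=4000; try (C,hash)→2700, (A,hash)→2700, (A,merge)→12400, (C,merge)→12500, (C,nl)→41220, (A,nl)→60980; best=2700 via (C,hash)
  {ABCD}: card=400000; try (D,hash)→15700, (D,merge)→59700, (A,hash)→110200, (D,nl_idx)→438700, (A,merge)→1809900, (D,nl)→2002700 …(+1); best=15700 via (D,hash)

cost=15700; order=B,A,C,D; methods=hash,hash,hash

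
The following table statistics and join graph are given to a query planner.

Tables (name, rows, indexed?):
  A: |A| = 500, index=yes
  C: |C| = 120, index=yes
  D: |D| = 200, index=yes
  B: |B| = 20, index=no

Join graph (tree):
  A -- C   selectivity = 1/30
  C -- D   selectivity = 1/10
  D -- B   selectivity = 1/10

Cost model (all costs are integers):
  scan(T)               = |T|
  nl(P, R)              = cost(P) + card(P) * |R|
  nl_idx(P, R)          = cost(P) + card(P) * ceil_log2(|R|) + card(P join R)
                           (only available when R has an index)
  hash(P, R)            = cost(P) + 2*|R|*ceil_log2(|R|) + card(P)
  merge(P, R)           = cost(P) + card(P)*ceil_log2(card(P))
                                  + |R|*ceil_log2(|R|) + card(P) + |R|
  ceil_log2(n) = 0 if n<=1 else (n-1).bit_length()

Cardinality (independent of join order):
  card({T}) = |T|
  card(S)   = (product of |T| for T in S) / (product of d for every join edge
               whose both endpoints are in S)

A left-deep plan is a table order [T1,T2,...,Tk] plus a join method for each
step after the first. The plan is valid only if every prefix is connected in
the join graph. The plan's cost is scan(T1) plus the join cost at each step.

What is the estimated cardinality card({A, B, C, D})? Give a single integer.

80000

Tables in S: A(500), B(20), C(120), D(200)
Edges inside S: A-C(d=30), C-D(d=10), D-B(d=10)
numerator = 500 * 20 * 120 * 200 = 240000000
denominator = 30 * 10 * 10 = 3000
card(S) = 240000000 / 3000 = 80000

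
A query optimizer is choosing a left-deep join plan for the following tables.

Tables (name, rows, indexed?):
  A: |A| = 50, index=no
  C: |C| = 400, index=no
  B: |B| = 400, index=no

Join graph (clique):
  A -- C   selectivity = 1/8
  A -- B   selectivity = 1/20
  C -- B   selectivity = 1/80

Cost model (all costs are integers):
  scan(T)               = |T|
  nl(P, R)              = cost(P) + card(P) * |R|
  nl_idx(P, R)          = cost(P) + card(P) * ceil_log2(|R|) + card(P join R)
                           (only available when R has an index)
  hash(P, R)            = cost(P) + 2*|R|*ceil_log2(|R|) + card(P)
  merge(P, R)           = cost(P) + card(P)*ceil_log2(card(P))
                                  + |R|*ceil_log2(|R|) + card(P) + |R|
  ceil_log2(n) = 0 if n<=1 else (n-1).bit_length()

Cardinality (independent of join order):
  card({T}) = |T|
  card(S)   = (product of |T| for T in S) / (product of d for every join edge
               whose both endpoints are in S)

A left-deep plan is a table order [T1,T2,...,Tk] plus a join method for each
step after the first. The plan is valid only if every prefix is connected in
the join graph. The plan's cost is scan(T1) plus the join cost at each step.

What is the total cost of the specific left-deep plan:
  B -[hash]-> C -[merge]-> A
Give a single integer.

32350

step 1: scan B: cost=400, card=400
step 2: join C via hash
    card(P join C) = 400*400/(80) = 2000
    cost = 400 + 2*400*9 + 400 = 8000
step 3: join A via merge
    card(P join A) = 2000*50/(8*20) = 625
    cost = 8000 + 2000*11 + 50*6 + 2000 + 50 = 32350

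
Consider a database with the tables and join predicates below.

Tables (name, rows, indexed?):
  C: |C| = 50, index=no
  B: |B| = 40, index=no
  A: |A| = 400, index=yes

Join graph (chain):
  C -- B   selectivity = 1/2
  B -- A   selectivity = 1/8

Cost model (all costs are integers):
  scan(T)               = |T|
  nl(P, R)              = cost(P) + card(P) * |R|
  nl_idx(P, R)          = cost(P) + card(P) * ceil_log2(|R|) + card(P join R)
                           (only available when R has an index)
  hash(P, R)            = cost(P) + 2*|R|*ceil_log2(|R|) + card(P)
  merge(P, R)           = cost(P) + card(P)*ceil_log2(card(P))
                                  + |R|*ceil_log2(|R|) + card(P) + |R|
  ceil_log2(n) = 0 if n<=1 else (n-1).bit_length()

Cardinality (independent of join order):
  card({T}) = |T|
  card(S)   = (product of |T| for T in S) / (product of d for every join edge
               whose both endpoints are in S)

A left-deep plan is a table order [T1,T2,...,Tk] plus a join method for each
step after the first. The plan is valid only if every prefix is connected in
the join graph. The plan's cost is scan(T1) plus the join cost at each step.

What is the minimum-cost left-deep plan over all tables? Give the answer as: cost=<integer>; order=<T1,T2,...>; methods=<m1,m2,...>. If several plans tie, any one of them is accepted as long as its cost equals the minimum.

Selinger DP (subsets sized 1..n):
  {C}: scan cost=50, card=50
  {B}: scan cost=40, card=40
  {A}: scan cost=400, card=400
  {BC}: card=1000; try (B,hash)→580, (C,merge)→670, (C,hash)→680, (B,merge)→680, (C,nl)→2040, (B,nl)→2050; best=580 via (B,hash)
  {AB}: card=2000; try (B,hash)→1280, (A,nl_idx)→2400, (A,merge)→4320, (B,merge)→4680, (A,hash)→7280, (A,nl)→16040 …(+1); best=1280 via (B,hash)
  {ABC}: card=50000; try (C,hash)→3880, (A,hash)→8780, (A,merge)→15580, (C,merge)→25630, (A,nl_idx)→59580, (C,nl)→101280 …(+1); best=3880 via (C,hash)

cost=3880; order=A,B,C; methods=hash,hash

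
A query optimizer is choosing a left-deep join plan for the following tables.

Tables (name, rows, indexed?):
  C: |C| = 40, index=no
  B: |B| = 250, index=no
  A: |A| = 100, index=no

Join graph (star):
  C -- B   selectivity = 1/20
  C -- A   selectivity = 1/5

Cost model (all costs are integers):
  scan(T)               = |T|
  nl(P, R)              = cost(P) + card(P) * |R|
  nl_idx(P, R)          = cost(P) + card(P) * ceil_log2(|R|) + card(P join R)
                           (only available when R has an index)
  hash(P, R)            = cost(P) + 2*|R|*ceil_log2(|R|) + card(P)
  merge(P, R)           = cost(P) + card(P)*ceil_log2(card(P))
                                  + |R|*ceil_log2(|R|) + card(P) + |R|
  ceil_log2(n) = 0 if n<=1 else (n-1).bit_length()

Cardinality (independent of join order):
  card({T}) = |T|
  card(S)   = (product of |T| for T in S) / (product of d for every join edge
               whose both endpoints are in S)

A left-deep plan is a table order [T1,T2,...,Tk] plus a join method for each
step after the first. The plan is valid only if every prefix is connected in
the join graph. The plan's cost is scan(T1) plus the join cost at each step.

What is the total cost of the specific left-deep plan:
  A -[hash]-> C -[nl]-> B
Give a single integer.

200680

step 1: scan A: cost=100, card=100
step 2: join C via hash
    card(P join C) = 100*40/(5) = 800
    cost = 100 + 2*40*6 + 100 = 680
step 3: join B via nl
    card(P join B) = 800*250/(20) = 10000
    cost = 680 + 800*250 = 200680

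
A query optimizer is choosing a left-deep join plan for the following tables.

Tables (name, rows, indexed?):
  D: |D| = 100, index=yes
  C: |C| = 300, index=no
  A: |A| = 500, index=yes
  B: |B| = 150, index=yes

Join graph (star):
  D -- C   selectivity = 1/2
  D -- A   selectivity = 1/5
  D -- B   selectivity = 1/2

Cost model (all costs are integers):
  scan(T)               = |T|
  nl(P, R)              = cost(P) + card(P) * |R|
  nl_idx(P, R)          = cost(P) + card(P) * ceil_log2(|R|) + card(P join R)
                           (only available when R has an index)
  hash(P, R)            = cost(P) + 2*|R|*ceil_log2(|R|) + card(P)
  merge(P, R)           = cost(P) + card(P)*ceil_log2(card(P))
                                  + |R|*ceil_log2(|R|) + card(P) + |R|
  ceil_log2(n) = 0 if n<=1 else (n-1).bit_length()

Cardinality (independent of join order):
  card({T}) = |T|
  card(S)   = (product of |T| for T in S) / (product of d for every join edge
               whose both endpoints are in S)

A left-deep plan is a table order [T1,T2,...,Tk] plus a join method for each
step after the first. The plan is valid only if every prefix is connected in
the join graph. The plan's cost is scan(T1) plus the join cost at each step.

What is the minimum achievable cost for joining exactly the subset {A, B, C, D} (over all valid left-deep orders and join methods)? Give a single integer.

Selinger DP over subsets of {A,B,C,D}:
  {D}: scan cost=100, card=100
  {C}: scan cost=300, card=300
  {A}: scan cost=500, card=500
  {B}: scan cost=150, card=150
  {CD}: card=15000; try (D,hash)→2000, (C,merge)→3900, (D,merge)→4100, (C,hash)→5600, (D,nl_idx)→17400, (C,nl)→30100 …(+1); best=2000 via (D,hash)
  {AD}: card=10000; try (D,hash)→2400, (A,merge)→5900, (D,merge)→6300, (A,hash)→9200, (A,nl_idx)→11000, (D,nl_idx)→14000 …(+2); best=2400 via (D,hash)
  {BD}: card=7500; try (D,hash)→1700, (B,merge)→2250, (D,merge)→2300, (B,hash)→2600, (B,nl_idx)→8400, (D,nl_idx)→8700 …(+2); best=1700 via (D,hash)
  {ACD}: card=1500000; try (C,hash)→17800, (A,hash)→26000, (C,merge)→155400, (A,merge)→232000, (A,nl_idx)→1637000, (C,nl)→3002400 …(+1); best=17800 via (C,hash)
  {BCD}: card=1125000; try (C,hash)→14600, (B,hash)→19400, (C,merge)→109700, (B,merge)→228350, (B,nl_idx)→1247000, (C,nl)→2251700 …(+1); best=14600 via (C,hash)
  {ABD}: card=750000; try (B,hash)→14800, (A,hash)→18200, (A,merge)→111700, (B,merge)→153750, (A,nl_idx)→819200, (B,nl_idx)→832400 …(+2); best=14800 via (B,hash)
  {ABCD}: card=112500000; try (C,hash)→770200, (A,hash)→1148600, (B,hash)→1520200, (C,merge)→15767800, (A,merge)→24769600, (B,merge)→33019150 …(+5); best=770200 via (C,hash)

770200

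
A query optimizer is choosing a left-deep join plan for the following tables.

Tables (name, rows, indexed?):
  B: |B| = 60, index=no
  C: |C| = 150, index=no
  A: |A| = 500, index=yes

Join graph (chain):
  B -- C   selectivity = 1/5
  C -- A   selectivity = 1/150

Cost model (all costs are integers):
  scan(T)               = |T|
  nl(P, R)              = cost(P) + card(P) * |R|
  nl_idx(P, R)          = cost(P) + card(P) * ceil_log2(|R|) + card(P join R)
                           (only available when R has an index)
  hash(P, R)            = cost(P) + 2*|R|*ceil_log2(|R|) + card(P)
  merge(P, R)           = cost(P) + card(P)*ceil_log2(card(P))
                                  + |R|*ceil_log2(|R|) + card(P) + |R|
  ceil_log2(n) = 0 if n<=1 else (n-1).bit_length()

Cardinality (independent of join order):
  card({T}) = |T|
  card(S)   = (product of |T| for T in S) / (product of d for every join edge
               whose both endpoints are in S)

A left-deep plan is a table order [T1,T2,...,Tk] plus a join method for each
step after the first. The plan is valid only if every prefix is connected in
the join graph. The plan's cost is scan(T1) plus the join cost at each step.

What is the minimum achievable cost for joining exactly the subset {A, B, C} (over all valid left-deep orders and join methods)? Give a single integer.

Selinger DP over subsets of {A,B,C}:
  {B}: scan cost=60, card=60
  {C}: scan cost=150, card=150
  {A}: scan cost=500, card=500
  {BC}: card=1800; try (B,hash)→1020, (C,merge)→1830, (B,merge)→1920, (C,hash)→2520, (C,nl)→9060, (B,nl)→9150; best=1020 via (B,hash)
  {AC}: card=500; try (A,nl_idx)→2000, (C,hash)→3400, (A,merge)→6500, (C,merge)→6850, (A,hash)→9300, (A,nl)→75150 …(+1); best=2000 via (A,nl_idx)
  {ABC}: card=6000; try (B,hash)→3220, (B,merge)→7420, (A,hash)→11820, (A,nl_idx)→23220, (A,merge)→27620, (B,nl)→32000 …(+1); best=3220 via (B,hash)

3220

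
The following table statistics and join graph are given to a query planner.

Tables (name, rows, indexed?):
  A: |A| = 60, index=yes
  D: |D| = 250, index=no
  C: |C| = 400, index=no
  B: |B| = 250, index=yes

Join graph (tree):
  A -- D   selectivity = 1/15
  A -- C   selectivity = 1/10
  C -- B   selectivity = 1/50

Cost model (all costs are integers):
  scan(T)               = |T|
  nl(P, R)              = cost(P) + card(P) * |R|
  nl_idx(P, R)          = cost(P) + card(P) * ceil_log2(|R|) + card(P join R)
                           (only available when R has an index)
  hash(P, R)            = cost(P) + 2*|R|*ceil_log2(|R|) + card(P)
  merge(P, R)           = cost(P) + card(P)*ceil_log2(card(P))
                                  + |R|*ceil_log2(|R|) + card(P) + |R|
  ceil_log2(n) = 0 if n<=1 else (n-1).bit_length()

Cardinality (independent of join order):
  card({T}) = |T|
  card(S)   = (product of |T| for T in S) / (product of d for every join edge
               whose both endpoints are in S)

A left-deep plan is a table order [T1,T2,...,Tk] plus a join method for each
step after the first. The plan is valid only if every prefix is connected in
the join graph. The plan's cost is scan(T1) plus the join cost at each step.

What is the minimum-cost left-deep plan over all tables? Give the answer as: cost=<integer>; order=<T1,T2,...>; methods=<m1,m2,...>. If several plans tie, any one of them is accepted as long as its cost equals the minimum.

cost=23520; order=C,B,A,D; methods=hash,hash,hash

Selinger DP (subsets sized 1..n):
  {A}: scan cost=60, card=60
  {D}: scan cost=250, card=250
  {C}: scan cost=400, card=400
  {B}: scan cost=250, card=250
  {AD}: card=1000; try (A,hash)→1220, (D,merge)→2730, (A,nl_idx)→2750, (A,merge)→2920, (D,hash)→4120, (D,nl)→15060 …(+1); best=1220 via (A,hash)
  {AC}: card=2400; try (A,hash)→1520, (C,merge)→4480, (A,merge)→4820, (A,nl_idx)→5200, (C,hash)→7320, (C,nl)→24060 …(+1); best=1520 via (A,hash)
  {BC}: card=2000; try (B,hash)→4800, (B,nl_idx)→5600, (C,merge)→6500, (B,merge)→6650, (C,hash)→7700, (C,nl)→100250 …(+1); best=4800 via (B,hash)
  {ACD}: card=40000; try (D,hash)→7920, (C,hash)→9420, (C,merge)→16220, (D,merge)→34970, (C,nl)→401220, (D,nl)→601520; best=7920 via (D,hash)
  {ABC}: card=12000; try (A,hash)→7520, (B,hash)→7920, (A,nl_idx)→28800, (A,merge)→29220, (B,nl_idx)→32720, (B,merge)→34970 …(+2); best=7520 via (A,hash)
  {ABCD}: card=200000; try (D,hash)→23520, (B,hash)→51920, (D,merge)→189770, (B,nl_idx)→527920, (B,merge)→690170, (D,nl)→3007520 …(+1); best=23520 via (D,hash)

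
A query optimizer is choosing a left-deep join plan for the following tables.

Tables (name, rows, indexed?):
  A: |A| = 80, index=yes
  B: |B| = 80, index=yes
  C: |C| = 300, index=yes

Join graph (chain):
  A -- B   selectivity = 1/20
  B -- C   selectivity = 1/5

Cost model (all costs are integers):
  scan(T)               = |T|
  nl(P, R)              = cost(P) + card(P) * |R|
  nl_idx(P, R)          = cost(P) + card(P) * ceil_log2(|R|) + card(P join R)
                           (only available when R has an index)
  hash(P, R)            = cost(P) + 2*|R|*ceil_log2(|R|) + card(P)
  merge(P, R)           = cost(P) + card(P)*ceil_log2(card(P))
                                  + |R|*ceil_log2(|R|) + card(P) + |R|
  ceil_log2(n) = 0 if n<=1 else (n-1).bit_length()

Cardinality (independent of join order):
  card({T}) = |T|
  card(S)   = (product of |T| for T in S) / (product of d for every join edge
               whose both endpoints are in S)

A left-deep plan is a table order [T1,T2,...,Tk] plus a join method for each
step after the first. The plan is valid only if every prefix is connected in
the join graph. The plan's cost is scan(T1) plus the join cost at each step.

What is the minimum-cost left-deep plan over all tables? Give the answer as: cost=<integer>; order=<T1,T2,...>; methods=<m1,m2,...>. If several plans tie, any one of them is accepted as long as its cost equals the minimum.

cost=6680; order=A,B,C; methods=nl_idx,hash

Selinger DP (subsets sized 1..n):
  {A}: scan cost=80, card=80
  {B}: scan cost=80, card=80
  {C}: scan cost=300, card=300
  {AB}: card=320; try (B,nl_idx)→960, (A,nl_idx)→960, (B,hash)→1280, (A,hash)→1280, (B,merge)→1360, (A,merge)→1360 …(+2); best=960 via (B,nl_idx)
  {BC}: card=4800; try (B,hash)→1720, (C,merge)→3720, (B,merge)→3940, (C,hash)→5560, (C,nl_idx)→5600, (B,nl_idx)→7200 …(+2); best=1720 via (B,hash)
  {ABC}: card=19200; try (C,hash)→6680, (C,merge)→7160, (A,hash)→7640, (C,nl_idx)→23040, (A,nl_idx)→54520, (A,merge)→69560 …(+2); best=6680 via (C,hash)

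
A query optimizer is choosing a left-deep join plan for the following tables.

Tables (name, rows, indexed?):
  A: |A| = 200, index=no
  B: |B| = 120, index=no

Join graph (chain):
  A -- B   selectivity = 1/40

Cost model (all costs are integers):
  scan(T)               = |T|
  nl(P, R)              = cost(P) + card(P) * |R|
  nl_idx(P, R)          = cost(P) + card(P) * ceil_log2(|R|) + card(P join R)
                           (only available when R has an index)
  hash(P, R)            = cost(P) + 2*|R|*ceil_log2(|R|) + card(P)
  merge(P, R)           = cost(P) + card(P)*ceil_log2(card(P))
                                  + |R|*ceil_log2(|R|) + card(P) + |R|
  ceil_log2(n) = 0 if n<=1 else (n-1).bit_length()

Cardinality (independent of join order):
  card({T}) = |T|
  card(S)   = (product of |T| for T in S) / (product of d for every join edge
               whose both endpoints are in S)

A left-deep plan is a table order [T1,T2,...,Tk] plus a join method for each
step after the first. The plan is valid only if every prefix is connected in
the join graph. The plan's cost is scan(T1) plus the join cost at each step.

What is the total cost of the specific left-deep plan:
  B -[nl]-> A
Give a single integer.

24120

step 1: scan B: cost=120, card=120
step 2: join A via nl
    card(P join A) = 120*200/(40) = 600
    cost = 120 + 120*200 = 24120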